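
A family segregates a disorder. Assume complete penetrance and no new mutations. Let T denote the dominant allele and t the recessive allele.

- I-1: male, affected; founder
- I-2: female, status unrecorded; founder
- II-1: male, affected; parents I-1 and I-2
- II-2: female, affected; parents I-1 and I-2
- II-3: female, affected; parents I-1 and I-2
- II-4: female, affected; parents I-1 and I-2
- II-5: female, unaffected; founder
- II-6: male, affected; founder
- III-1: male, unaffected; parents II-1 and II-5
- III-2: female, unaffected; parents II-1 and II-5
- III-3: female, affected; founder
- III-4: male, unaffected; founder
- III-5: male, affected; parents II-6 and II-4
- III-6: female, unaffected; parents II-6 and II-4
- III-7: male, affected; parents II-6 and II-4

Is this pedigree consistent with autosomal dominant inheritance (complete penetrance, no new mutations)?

A consistent assignment under autosomal dominant exists: I-1 TT, I-2 Tt, II-1 Tt, II-2 TT, II-3 TT, II-4 Tt, II-5 tt, II-6 Tt, III-1 tt, III-2 tt, III-3 TT, III-4 tt, III-5 TT, III-6 tt, III-7 TT.
In this assignment every recorded phenotype matches its genotype and every non-founder's genotype is obtainable from its parents' genotypes, so the pedigree is consistent.

Yes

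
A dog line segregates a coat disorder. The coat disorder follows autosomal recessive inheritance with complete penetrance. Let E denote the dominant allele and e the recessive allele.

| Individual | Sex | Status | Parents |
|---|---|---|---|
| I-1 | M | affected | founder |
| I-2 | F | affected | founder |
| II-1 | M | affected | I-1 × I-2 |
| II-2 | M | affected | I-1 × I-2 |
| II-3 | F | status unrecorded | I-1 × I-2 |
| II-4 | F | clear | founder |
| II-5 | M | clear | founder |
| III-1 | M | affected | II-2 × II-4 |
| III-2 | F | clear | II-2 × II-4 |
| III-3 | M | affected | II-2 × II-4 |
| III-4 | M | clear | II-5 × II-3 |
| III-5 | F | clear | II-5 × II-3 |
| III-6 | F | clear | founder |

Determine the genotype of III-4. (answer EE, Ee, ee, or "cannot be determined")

From phenotype alone, III-4 is EE or Ee.
III-4 is clear so carries E and received e from II-3 (ee), so III-4 is Ee.

Ee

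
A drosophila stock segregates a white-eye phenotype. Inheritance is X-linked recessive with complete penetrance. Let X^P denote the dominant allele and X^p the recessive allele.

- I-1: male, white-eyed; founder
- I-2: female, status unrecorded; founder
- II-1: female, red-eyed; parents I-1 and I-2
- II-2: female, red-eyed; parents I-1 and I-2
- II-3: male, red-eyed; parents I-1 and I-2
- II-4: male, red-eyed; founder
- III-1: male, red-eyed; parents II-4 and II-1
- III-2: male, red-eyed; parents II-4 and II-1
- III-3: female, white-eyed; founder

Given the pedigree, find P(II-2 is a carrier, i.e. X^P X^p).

1

II-2 is red-eyed so carries P and received p from I-1 (X^p Y), so II-2 is X^P X^p, giving P(X^P X^p) = 1.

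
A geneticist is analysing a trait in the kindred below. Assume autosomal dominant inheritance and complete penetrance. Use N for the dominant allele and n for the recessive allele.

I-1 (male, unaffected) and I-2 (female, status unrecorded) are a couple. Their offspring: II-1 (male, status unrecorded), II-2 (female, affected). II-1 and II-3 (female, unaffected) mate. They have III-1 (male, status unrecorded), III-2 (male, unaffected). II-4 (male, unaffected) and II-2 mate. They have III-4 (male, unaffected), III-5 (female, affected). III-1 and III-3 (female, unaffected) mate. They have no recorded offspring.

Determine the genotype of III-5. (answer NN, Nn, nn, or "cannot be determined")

From phenotype alone, III-5 is NN or Nn.
III-5 is affected so carries N and received n from II-4 (nn), so III-5 is Nn.

Nn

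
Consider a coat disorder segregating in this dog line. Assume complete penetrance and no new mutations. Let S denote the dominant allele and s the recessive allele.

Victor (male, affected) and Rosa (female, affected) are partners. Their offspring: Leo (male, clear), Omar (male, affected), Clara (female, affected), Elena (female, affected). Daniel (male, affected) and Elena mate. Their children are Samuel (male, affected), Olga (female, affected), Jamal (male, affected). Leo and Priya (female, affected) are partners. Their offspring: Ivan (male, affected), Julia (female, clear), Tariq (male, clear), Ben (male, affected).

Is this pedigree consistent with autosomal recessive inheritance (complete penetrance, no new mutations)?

Under autosomal recessive, Leo (clear, male) cannot arise from Victor (affected) × Rosa (affected).

No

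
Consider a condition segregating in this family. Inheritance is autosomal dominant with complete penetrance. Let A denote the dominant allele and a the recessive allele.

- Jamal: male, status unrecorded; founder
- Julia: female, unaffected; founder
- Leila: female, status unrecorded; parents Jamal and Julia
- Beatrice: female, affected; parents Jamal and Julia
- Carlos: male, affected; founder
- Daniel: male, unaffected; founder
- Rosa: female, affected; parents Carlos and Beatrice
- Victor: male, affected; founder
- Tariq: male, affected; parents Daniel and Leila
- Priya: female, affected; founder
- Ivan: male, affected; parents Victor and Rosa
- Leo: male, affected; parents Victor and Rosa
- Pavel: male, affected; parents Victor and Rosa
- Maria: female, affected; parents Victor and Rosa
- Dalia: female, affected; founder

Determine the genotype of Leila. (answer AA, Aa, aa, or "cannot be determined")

From phenotype alone, Leila is AA or Aa or aa.
Leila passed A to Tariq (Aa, whose a came from Daniel) and received a from Julia (aa), so Leila is Aa.

Aa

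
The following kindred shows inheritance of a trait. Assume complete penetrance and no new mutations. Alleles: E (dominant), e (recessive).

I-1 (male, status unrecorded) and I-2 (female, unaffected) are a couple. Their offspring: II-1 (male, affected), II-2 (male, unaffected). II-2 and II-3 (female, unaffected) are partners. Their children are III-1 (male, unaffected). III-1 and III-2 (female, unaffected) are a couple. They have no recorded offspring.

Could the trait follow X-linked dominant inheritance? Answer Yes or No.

Under X-linked dominant, II-1 (affected, male) cannot arise from I-1 (unrecorded) × I-2 (unaffected).

No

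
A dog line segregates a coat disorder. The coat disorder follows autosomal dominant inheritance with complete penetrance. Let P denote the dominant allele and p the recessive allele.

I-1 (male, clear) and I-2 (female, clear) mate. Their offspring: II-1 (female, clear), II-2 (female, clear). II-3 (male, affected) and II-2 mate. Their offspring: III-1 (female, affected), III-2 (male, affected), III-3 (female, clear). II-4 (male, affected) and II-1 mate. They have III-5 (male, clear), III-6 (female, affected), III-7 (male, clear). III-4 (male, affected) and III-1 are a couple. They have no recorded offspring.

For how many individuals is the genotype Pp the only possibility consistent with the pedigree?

5

Obligate heterozygotes: II-3 is affected so carries P and passed p to III-3 (pp), so II-3 is Pp; II-4 is affected so carries P and passed p to III-5 (pp), so II-4 is Pp; III-1 is affected so carries P and received p from II-2 (pp), so III-1 is Pp; III-2 is affected so carries P and received p from II-2 (pp), so III-2 is Pp; III-6 is affected so carries P and received p from II-1 (pp), so III-6 is Pp.
Every other individual is either homozygous by phenotype or has at least one consistent homozygous assignment, so the count is 5.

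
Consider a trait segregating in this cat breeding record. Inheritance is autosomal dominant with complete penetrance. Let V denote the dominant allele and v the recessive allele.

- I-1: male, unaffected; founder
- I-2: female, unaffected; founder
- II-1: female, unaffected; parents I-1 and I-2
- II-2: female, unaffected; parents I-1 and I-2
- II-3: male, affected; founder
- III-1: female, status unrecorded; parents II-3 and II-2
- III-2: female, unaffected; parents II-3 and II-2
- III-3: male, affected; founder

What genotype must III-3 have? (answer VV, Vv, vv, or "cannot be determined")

III-3's phenotype allows VV or Vv, and no parent or child forces a single allele at both positions; consistent genotype assignments exist with III-3 as VV or Vv.

cannot be determined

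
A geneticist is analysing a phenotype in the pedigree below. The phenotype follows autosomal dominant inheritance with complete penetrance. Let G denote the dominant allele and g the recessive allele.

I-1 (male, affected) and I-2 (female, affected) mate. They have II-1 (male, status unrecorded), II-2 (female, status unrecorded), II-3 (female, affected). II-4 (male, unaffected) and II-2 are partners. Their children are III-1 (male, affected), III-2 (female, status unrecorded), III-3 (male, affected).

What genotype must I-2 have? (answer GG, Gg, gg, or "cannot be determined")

cannot be determined

I-2's phenotype allows GG or Gg, and no parent or child forces a single allele at both positions; consistent genotype assignments exist with I-2 as GG or Gg.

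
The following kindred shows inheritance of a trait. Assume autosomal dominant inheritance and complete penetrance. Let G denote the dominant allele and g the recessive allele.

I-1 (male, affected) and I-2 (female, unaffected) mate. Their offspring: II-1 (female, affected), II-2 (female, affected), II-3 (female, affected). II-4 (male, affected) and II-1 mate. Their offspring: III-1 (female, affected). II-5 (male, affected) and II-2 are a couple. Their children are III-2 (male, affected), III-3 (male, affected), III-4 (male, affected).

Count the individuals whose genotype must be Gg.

Obligate heterozygotes: II-1 is affected so carries G and received g from I-2 (gg), so II-1 is Gg; II-2 is affected so carries G and received g from I-2 (gg), so II-2 is Gg; II-3 is affected so carries G and received g from I-2 (gg), so II-3 is Gg.
Every other individual is either homozygous by phenotype or has at least one consistent homozygous assignment, so the count is 3.

3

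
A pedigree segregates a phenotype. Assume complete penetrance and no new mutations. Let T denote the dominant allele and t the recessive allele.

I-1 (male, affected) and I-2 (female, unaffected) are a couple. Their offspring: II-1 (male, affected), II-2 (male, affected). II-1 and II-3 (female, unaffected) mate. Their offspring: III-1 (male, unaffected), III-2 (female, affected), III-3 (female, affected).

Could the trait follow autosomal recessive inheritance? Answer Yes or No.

Yes

A consistent assignment under autosomal recessive exists: I-1 tt, I-2 Tt, II-1 tt, II-2 tt, II-3 Tt, III-1 Tt, III-2 tt, III-3 tt.
In this assignment every recorded phenotype matches its genotype and every non-founder's genotype is obtainable from its parents' genotypes, so the pedigree is consistent.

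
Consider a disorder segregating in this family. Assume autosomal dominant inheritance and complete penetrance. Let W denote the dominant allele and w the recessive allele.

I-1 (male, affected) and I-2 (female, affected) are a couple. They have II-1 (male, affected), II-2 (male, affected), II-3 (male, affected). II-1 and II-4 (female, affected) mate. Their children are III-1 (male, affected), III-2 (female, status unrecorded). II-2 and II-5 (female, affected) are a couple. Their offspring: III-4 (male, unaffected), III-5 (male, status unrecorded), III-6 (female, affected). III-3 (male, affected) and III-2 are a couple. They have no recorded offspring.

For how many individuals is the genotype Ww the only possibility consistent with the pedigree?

2

Obligate heterozygotes: II-2 is affected so carries W and passed w to III-4 (ww), so II-2 is Ww; II-5 is affected so carries W and passed w to III-4 (ww), so II-5 is Ww.
Every other individual is either homozygous by phenotype or has at least one consistent homozygous assignment, so the count is 2.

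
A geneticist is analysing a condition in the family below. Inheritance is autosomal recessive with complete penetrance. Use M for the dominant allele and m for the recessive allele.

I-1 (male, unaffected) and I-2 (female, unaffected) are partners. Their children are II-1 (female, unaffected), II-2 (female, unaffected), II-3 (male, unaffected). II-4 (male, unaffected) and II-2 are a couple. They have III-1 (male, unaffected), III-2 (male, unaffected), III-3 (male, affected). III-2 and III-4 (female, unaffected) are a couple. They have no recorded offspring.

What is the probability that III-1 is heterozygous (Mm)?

II-4 is unaffected so carries M and passed m to III-3 (mm), so II-4 is Mm.
II-2 is unaffected so carries M and passed m to III-3 (mm), so II-2 is Mm.
Their cross gives offspring ratios 1/4 MM : 1/2 Mm : 1/4 mm. Conditioning on III-1 being unaffected, P(Mm) = 1/2 / 3/4 = 2/3.

2/3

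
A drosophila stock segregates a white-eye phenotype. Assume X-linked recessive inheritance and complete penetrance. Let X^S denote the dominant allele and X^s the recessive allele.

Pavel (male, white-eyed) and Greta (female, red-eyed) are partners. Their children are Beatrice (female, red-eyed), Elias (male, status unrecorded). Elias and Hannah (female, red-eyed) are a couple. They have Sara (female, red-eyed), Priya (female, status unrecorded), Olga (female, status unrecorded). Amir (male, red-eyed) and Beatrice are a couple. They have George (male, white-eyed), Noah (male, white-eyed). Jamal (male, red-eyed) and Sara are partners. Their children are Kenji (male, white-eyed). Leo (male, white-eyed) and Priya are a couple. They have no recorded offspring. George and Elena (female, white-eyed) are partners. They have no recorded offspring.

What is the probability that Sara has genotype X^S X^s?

1

Sara is red-eyed so carries S and passed s to Kenji (X^s Y), so Sara is X^S X^s, giving P(X^S X^s) = 1.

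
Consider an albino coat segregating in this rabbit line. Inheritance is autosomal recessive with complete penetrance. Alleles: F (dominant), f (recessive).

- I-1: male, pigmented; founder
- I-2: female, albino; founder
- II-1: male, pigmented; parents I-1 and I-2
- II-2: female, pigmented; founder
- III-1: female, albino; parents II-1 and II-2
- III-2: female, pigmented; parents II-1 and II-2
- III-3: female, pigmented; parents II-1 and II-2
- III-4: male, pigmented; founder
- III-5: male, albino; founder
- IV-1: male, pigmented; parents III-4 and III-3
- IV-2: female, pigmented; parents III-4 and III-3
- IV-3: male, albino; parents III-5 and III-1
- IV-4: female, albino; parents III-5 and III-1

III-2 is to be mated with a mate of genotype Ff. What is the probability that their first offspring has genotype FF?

1/3

II-1 is pigmented so carries F and received f from I-2 (ff), so II-1 is Ff.
II-2 is pigmented so carries F and passed f to III-1 (ff), so II-2 is Ff.
III-2 is a pigmented offspring of II-1 (Ff) × II-2 (Ff), whose cross gives 1/4 FF : 1/2 Ff : 1/4 ff; conditioning on being pigmented, III-2 is FF with probability 1/3, Ff with probability 2/3.
Summing over parental genotype combinations, P(offspring has genotype FF) = 1/3·1/2 + 2/3·1/4 = 1/3.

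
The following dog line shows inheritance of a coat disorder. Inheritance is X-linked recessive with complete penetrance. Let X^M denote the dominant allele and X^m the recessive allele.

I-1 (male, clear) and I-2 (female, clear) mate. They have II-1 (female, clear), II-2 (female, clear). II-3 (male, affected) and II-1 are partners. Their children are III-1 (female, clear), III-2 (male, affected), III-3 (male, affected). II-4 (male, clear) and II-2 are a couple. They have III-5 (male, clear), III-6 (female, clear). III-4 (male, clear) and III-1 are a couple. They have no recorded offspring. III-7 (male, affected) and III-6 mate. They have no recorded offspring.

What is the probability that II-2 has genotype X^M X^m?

1/3

I-1 is clear, so I-1 is X^M Y.
I-2 is clear so carries M and passed m to II-1 (X^M X^m, whose M came from I-1), so I-2 is X^M X^m.
Their cross gives offspring ratios 1/2 X^M X^M : 1/2 X^M X^m. Conditioning on II-2 being clear, P(X^M X^m) = 1/2 / 1 = 1/2 before taking II-2's own offspring into account.
II-4 is clear, so II-4 is X^M Y.
Now use II-2's offspring. Probability of each recorded status — clear son III-5: 1/2 if II-2 is X^M X^m, 1 if X^M X^M. (III-6: equally likely either way, so uninformative.)
Bayes: P(X^M X^m) = 1/2·1/2 / (1/2·1/2 + 1/2·1) = 1/3.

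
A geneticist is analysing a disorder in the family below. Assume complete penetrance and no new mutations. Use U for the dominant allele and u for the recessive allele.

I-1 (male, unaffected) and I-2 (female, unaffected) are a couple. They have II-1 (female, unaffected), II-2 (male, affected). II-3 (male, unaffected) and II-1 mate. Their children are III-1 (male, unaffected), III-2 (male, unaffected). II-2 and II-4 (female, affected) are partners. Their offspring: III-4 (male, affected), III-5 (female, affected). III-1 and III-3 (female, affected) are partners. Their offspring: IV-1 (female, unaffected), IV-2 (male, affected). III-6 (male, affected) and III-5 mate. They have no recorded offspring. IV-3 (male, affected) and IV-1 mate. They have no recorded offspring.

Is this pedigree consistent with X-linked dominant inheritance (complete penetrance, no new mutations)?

No

Under X-linked dominant, II-2 (affected, male) cannot arise from I-1 (unaffected) × I-2 (unaffected).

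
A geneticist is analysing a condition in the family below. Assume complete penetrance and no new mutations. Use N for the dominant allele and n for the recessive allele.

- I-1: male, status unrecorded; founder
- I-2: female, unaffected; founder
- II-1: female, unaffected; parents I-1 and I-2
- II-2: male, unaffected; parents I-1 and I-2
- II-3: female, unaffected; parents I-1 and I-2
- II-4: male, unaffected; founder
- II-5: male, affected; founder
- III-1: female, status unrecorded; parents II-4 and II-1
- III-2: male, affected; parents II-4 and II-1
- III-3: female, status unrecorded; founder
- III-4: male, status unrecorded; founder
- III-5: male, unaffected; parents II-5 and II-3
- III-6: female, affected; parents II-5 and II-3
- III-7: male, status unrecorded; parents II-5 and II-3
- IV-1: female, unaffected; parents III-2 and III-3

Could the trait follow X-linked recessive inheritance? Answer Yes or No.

Yes

A consistent assignment under X-linked recessive exists: I-1 X^N Y, I-2 X^N X^n, II-1 X^N X^n, II-2 X^N Y, II-3 X^N X^n, II-4 X^N Y, II-5 X^n Y, III-1 X^N X^N, III-2 X^n Y, III-3 X^N X^N, III-4 X^N Y, III-5 X^N Y, III-6 X^n X^n, III-7 X^N Y, IV-1 X^N X^n.
In this assignment every recorded phenotype matches its genotype and every non-founder's genotype is obtainable from its parents' genotypes, so the pedigree is consistent.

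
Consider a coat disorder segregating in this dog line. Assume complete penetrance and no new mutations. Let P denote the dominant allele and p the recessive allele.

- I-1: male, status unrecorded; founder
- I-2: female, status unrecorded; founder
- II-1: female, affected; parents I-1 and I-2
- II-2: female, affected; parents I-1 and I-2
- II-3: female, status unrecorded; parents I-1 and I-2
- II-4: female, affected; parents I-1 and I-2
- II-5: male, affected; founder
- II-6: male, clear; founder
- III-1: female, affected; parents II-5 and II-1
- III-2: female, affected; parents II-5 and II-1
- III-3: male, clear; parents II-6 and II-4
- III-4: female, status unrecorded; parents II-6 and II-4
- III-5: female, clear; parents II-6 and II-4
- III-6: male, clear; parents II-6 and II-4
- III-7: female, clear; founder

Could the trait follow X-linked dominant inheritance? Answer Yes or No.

A consistent assignment under X-linked dominant exists: I-1 X^P Y, I-2 X^P X^p, II-1 X^P X^P, II-2 X^P X^P, II-3 X^P X^P, II-4 X^P X^p, II-5 X^P Y, II-6 X^p Y, III-1 X^P X^P, III-2 X^P X^P, III-3 X^p Y, III-4 X^P X^p, III-5 X^p X^p, III-6 X^p Y, III-7 X^p X^p.
In this assignment every recorded phenotype matches its genotype and every non-founder's genotype is obtainable from its parents' genotypes, so the pedigree is consistent.

Yes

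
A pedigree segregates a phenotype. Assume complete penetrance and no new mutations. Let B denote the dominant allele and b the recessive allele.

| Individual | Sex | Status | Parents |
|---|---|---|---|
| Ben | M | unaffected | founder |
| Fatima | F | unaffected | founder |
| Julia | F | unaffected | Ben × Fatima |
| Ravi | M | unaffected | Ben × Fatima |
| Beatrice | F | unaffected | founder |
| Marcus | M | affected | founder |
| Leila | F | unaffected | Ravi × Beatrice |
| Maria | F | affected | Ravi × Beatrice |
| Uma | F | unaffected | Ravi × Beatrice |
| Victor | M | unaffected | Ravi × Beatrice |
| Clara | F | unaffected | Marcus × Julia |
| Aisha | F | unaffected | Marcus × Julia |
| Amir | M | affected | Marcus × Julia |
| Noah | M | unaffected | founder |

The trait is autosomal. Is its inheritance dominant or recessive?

recessive

Ravi and Beatrice are both unaffected yet have an affected child Maria. Under dominance, an affected child requires at least one affected parent, so the trait cannot be dominant.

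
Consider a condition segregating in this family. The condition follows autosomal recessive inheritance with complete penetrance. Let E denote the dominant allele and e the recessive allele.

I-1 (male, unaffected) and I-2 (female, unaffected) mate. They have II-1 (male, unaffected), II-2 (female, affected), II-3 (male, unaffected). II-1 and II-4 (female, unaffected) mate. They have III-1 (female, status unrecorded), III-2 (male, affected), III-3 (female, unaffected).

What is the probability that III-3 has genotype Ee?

II-1 is unaffected so carries E and passed e to III-2 (ee), so II-1 is Ee.
II-4 is unaffected so carries E and passed e to III-2 (ee), so II-4 is Ee.
Their cross gives offspring ratios 1/4 EE : 1/2 Ee : 1/4 ee. Conditioning on III-3 being unaffected, P(Ee) = 1/2 / 3/4 = 2/3.

2/3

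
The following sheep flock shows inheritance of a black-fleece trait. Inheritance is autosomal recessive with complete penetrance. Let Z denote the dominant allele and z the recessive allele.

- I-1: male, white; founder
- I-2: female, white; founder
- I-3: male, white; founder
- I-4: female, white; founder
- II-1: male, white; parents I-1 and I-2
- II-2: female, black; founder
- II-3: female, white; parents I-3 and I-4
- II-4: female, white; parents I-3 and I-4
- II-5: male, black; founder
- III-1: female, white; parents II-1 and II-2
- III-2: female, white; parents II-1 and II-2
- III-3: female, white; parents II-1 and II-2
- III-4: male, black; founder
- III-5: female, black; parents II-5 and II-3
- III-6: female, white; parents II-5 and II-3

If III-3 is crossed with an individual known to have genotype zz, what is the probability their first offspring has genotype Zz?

III-3 is white so carries Z and received z from II-2 (zz), so III-3 is Zz.
The cross gives 1/2 Zz : 1/2 zz, so P(offspring has genotype Zz) = 1/2.

1/2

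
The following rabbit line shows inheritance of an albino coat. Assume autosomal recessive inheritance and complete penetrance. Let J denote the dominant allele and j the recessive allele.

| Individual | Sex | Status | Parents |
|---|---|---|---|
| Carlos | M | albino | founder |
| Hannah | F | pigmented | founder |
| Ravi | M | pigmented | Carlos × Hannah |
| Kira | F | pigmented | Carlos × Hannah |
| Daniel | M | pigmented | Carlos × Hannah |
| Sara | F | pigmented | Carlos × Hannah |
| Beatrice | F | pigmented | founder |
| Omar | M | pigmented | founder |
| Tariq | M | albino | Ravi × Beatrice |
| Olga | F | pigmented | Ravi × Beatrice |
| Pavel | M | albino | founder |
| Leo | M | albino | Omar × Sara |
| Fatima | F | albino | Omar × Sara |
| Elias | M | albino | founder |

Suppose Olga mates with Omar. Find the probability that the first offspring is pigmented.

5/6

Ravi is pigmented so carries J and received j from Carlos (jj), so Ravi is Jj.
Beatrice is pigmented so carries J and passed j to Tariq (jj), so Beatrice is Jj.
Olga is a pigmented offspring of Ravi (Jj) × Beatrice (Jj), whose cross gives 1/4 JJ : 1/2 Jj : 1/4 jj; conditioning on being pigmented, Olga is JJ with probability 1/3, Jj with probability 2/3.
Omar is pigmented so carries J and passed j to Leo (jj), so Omar is Jj.
Summing over parental genotype combinations, P(offspring is pigmented) = 1/3·1 + 2/3·3/4 = 5/6.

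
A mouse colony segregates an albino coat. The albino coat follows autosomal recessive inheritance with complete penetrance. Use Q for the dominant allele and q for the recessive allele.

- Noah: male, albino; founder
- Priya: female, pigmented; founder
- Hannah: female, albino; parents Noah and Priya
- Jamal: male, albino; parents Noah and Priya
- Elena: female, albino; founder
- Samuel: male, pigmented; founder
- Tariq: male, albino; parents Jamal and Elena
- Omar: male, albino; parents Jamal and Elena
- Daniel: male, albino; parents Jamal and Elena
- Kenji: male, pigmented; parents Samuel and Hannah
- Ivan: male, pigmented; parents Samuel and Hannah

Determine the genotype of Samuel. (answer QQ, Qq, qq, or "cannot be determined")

cannot be determined

Samuel's phenotype allows QQ or Qq, and no parent or child forces a single allele at both positions; consistent genotype assignments exist with Samuel as QQ or Qq.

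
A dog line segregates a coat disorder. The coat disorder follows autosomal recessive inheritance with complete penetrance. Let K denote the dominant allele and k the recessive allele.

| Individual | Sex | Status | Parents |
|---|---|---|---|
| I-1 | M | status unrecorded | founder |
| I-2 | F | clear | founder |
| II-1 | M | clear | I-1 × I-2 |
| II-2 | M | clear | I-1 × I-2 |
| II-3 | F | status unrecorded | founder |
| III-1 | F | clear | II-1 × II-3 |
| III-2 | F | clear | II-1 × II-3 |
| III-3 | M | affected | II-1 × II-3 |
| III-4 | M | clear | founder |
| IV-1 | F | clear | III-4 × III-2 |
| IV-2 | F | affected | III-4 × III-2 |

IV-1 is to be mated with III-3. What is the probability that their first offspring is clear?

III-4 is clear so carries K and passed k to IV-2 (kk), so III-4 is Kk.
III-2 is clear so carries K and passed k to IV-2 (kk), so III-2 is Kk.
IV-1 is a clear offspring of III-4 (Kk) × III-2 (Kk), whose cross gives 1/4 KK : 1/2 Kk : 1/4 kk; conditioning on being clear, IV-1 is KK with probability 1/3, Kk with probability 2/3.
III-3 is affected, so III-3 is kk.
Summing over parental genotype combinations, P(offspring is clear) = 1/3·1 + 2/3·1/2 = 2/3.

2/3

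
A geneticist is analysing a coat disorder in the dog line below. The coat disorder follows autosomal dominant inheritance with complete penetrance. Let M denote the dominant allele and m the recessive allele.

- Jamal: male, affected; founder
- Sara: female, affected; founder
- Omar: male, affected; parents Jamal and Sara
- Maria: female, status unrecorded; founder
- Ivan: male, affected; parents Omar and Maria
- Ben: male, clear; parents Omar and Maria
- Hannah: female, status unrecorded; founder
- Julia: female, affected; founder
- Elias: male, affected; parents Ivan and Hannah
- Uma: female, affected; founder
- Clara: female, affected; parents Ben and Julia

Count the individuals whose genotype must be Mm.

Obligate heterozygotes: Omar is affected so carries M and passed m to Ben (mm), so Omar is Mm; Clara is affected so carries M and received m from Ben (mm), so Clara is Mm.
Every other individual is either homozygous by phenotype or has at least one consistent homozygous assignment, so the count is 2.

2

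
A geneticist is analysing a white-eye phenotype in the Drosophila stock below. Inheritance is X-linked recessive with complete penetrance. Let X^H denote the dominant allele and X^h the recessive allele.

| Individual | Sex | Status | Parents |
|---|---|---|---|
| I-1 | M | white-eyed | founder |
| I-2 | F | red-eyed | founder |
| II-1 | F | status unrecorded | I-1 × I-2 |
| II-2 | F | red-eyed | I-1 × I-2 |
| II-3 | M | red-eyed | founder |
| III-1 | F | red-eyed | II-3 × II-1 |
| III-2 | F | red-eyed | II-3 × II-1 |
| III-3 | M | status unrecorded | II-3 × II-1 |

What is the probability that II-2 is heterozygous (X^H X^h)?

1

II-2 is red-eyed so carries H and received h from I-1 (X^h Y), so II-2 is X^H X^h, giving P(X^H X^h) = 1.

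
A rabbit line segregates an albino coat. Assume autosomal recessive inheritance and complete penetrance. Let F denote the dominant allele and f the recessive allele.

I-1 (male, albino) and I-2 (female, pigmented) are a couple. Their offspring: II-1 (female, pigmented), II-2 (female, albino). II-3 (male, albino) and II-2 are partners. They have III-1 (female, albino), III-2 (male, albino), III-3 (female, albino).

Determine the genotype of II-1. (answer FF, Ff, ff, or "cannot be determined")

Ff

From phenotype alone, II-1 is FF or Ff.
II-1 is pigmented so carries F and received f from I-1 (ff), so II-1 is Ff.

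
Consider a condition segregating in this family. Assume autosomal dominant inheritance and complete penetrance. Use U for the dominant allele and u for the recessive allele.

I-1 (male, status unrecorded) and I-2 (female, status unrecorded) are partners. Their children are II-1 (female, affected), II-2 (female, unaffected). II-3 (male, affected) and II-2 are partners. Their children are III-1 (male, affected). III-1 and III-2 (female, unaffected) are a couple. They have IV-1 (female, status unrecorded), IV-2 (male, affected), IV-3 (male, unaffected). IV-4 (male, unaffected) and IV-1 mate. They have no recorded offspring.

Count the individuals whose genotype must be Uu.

Obligate heterozygotes: III-1 is affected so carries U and received u from II-2 (uu), so III-1 is Uu; IV-2 is affected so carries U and received u from III-2 (uu), so IV-2 is Uu.
Every other individual is either homozygous by phenotype or has at least one consistent homozygous assignment, so the count is 2.

2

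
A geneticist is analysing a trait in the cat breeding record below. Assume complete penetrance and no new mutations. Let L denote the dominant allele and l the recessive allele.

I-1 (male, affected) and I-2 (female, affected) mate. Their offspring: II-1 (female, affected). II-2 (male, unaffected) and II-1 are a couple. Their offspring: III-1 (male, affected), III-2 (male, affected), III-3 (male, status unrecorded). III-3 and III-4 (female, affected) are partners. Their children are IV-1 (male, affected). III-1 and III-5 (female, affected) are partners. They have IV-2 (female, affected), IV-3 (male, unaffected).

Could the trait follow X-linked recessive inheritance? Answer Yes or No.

Under X-linked recessive, IV-3 (unaffected, male) cannot arise from III-1 (affected) × III-5 (affected).

No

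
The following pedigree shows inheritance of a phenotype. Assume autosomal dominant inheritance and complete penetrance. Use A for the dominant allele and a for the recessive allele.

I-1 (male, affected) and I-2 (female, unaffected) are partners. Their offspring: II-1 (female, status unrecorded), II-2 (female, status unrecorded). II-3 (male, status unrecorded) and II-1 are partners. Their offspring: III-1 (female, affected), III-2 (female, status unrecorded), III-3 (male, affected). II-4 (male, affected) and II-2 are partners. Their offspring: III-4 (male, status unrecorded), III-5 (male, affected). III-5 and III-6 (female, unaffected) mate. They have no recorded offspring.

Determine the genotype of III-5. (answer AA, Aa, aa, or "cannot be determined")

III-5's phenotype allows AA or Aa, and no parent or child forces a single allele at both positions; consistent genotype assignments exist with III-5 as AA or Aa.

cannot be determined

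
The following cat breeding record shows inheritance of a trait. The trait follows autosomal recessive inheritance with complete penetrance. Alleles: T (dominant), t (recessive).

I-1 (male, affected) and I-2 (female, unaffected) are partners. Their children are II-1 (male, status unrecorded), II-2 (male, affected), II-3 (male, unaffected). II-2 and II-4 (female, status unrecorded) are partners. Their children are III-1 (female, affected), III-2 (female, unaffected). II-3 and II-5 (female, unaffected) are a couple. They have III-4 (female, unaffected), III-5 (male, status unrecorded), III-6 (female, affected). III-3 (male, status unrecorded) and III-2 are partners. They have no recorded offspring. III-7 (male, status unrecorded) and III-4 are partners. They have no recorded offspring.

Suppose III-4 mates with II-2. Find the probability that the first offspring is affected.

1/3

II-3 is unaffected so carries T and received t from I-1 (tt), so II-3 is Tt.
II-5 is unaffected so carries T and passed t to III-6 (tt), so II-5 is Tt.
III-4 is an unaffected offspring of II-3 (Tt) × II-5 (Tt), whose cross gives 1/4 TT : 1/2 Tt : 1/4 tt; conditioning on being unaffected, III-4 is TT with probability 1/3, Tt with probability 2/3.
II-2 is affected, so II-2 is tt.
Summing over parental genotype combinations, P(offspring is affected) = 2/3·1/2 = 1/3.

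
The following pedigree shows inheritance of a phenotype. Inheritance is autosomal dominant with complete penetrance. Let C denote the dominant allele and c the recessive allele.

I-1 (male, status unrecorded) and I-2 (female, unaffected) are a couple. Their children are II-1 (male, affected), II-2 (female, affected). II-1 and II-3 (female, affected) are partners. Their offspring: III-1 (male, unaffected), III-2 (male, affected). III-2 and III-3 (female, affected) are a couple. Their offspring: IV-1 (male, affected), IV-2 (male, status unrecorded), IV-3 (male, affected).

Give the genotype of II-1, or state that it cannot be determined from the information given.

Cc

From phenotype alone, II-1 is CC or Cc.
II-1 is affected so carries C and received c from I-2 (cc), so II-1 is Cc.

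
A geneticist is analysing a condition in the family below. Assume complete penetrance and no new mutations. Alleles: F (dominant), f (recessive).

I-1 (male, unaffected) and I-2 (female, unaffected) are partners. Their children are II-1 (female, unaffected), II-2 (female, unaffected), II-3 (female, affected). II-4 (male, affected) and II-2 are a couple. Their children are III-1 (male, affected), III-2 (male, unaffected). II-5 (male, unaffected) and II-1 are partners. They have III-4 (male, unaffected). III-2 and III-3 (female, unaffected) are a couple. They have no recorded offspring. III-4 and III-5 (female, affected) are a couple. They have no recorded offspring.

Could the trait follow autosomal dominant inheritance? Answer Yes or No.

Under autosomal dominant, II-3 (affected, female) cannot arise from I-1 (unaffected) × I-2 (unaffected).

No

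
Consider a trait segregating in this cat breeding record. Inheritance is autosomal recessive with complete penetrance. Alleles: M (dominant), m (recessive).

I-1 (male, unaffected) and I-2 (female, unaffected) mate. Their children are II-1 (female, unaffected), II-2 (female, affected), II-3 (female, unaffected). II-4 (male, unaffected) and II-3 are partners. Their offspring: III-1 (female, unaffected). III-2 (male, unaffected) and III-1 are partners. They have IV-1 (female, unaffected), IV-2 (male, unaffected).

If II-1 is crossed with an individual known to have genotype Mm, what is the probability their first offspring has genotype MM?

1/3

I-1 is unaffected so carries M and passed m to II-2 (mm), so I-1 is Mm.
I-2 is unaffected so carries M and passed m to II-2 (mm), so I-2 is Mm.
II-1 is an unaffected offspring of I-1 (Mm) × I-2 (Mm), whose cross gives 1/4 MM : 1/2 Mm : 1/4 mm; conditioning on being unaffected, II-1 is MM with probability 1/3, Mm with probability 2/3.
Summing over parental genotype combinations, P(offspring has genotype MM) = 1/3·1/2 + 2/3·1/4 = 1/3.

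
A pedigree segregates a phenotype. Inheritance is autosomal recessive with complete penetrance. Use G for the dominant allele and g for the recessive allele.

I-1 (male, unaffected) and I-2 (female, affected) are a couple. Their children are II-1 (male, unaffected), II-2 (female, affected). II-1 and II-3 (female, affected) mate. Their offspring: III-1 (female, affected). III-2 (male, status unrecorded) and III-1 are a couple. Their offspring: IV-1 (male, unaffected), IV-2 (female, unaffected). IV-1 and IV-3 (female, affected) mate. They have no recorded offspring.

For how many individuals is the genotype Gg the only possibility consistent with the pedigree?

Obligate heterozygotes: I-1 is unaffected so carries G and passed g to II-2 (gg), so I-1 is Gg; II-1 is unaffected so carries G and received g from I-2 (gg), so II-1 is Gg; IV-1 is unaffected so carries G and received g from III-1 (gg), so IV-1 is Gg; IV-2 is unaffected so carries G and received g from III-1 (gg), so IV-2 is Gg.
Every other individual is either homozygous by phenotype or has at least one consistent homozygous assignment, so the count is 4.

4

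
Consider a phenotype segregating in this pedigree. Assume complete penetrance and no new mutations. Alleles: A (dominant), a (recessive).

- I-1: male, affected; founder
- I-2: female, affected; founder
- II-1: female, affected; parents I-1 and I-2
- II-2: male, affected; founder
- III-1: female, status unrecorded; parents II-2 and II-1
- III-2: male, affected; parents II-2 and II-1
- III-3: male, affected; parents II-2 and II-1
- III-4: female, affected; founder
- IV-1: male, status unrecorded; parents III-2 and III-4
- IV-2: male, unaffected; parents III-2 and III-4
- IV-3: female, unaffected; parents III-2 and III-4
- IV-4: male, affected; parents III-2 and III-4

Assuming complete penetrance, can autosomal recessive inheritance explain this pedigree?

No

Under autosomal recessive, IV-2 (unaffected, male) cannot arise from III-2 (affected) × III-4 (affected).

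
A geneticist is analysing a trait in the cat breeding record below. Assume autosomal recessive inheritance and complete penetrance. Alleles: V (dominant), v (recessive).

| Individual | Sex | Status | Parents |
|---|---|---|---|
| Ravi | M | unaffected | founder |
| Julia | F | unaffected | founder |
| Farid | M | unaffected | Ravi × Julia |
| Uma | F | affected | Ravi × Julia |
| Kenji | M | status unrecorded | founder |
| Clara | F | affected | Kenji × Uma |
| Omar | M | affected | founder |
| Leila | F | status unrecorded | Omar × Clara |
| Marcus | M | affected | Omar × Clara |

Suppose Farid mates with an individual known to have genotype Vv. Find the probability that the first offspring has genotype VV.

Ravi is unaffected so carries V and passed v to Uma (vv), so Ravi is Vv.
Julia is unaffected so carries V and passed v to Uma (vv), so Julia is Vv.
Farid is an unaffected offspring of Ravi (Vv) × Julia (Vv), whose cross gives 1/4 VV : 1/2 Vv : 1/4 vv; conditioning on being unaffected, Farid is VV with probability 1/3, Vv with probability 2/3.
Summing over parental genotype combinations, P(offspring has genotype VV) = 1/3·1/2 + 2/3·1/4 = 1/3.

1/3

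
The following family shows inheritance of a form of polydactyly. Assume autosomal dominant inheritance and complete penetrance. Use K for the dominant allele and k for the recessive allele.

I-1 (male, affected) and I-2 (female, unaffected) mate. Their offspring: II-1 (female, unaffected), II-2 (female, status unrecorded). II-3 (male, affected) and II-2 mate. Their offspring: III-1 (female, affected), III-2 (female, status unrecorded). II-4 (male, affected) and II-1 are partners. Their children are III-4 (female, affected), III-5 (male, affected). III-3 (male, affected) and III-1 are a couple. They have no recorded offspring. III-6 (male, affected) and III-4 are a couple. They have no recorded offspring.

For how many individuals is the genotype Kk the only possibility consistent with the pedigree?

Obligate heterozygotes: I-1 is affected so carries K and passed k to II-1 (kk), so I-1 is Kk; III-4 is affected so carries K and received k from II-1 (kk), so III-4 is Kk; III-5 is affected so carries K and received k from II-1 (kk), so III-5 is Kk.
Every other individual is either homozygous by phenotype or has at least one consistent homozygous assignment, so the count is 3.

3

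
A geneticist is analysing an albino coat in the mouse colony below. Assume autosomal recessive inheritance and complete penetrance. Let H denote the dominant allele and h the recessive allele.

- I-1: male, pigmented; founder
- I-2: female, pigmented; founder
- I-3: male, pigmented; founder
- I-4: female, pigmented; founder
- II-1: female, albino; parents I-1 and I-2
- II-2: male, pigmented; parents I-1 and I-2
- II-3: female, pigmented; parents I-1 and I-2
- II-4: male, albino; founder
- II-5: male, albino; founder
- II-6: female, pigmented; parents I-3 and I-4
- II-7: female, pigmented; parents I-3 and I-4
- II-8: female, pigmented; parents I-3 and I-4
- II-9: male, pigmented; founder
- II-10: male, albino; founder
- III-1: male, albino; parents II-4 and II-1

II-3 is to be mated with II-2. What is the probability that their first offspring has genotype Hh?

4/9

I-1 is pigmented so carries H and passed h to II-1 (hh), so I-1 is Hh.
I-2 is pigmented so carries H and passed h to II-1 (hh), so I-2 is Hh.
II-3 is a pigmented offspring of I-1 (Hh) × I-2 (Hh), whose cross gives 1/4 HH : 1/2 Hh : 1/4 hh; conditioning on being pigmented, II-3 is HH with probability 1/3, Hh with probability 2/3.
II-2 is a pigmented offspring of I-1 (Hh) × I-2 (Hh), whose cross gives 1/4 HH : 1/2 Hh : 1/4 hh; conditioning on being pigmented, II-2 is HH with probability 1/3, Hh with probability 2/3.
Summing over parental genotype combinations, P(offspring has genotype Hh) = 2/9·1/2 + 2/9·1/2 + 4/9·1/2 = 4/9.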